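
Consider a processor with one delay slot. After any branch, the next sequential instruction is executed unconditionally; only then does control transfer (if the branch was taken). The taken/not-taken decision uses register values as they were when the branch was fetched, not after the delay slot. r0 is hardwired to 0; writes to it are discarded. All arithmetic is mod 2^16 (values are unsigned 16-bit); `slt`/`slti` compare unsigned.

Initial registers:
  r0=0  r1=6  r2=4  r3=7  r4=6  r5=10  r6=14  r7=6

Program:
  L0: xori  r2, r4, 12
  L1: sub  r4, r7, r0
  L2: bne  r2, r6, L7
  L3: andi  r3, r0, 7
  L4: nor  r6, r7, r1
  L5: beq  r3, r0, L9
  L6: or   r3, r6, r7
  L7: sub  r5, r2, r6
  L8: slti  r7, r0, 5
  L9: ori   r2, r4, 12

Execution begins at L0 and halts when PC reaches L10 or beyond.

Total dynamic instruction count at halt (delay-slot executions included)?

#0 xori  r2, r4, 12 ; 0/6/10/7/6/10/14/6
#1 sub  r4, r7, r0 ; 0/6/10/7/6/10/14/6
#2 bne  r2, r6, L7 ; 0/6/10/7/6/10/14/6 ; →target
#3 andi  r3, r0, 7 ; 0/6/10/0/6/10/14/6
#7 sub  r5, r2, r6 ; 0/6/10/0/6/65532/14/6
#8 slti  r7, r0, 5 ; 0/6/10/0/6/65532/14/1
#9 ori   r2, r4, 12 ; 0/6/14/0/6/65532/14/1

7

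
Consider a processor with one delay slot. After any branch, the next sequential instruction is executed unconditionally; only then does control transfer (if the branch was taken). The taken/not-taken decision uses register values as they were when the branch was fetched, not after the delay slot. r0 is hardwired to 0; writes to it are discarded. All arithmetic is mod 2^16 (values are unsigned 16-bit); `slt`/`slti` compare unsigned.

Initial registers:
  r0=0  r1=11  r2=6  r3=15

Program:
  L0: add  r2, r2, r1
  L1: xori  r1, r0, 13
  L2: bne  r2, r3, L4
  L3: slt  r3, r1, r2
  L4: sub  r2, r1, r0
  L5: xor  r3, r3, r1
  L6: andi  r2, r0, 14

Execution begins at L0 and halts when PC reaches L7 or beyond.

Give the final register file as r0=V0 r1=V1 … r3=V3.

r0=0 r1=13 r2=0 r3=12

  step pc=0: add  r2, r2, r1  regs=(0,11,17,15)
  step pc=1: xori  r1, r0, 13  regs=(0,13,17,15)
  step pc=2: bne  r2, r3, L4  cond=T  regs=(0,13,17,15)
  step pc=3: slt  r3, r1, r2  regs=(0,13,17,1)
  step pc=4: sub  r2, r1, r0  regs=(0,13,13,1)
  step pc=5: xor  r3, r3, r1  regs=(0,13,13,12)
  step pc=6: andi  r2, r0, 14  regs=(0,13,0,12)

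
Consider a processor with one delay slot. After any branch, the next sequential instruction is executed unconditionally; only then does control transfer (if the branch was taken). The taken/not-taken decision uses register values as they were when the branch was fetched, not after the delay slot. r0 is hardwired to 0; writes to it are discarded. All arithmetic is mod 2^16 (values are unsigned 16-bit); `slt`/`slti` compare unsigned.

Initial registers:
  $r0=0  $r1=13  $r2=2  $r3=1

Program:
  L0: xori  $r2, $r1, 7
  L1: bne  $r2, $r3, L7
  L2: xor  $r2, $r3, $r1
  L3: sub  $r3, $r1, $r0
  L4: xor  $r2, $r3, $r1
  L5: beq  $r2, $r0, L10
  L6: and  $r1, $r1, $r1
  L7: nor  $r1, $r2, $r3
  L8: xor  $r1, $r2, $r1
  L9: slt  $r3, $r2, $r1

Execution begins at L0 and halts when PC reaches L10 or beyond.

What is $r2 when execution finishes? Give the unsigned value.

PC=0  xori  $r2, $r1, 7      | $r0=0 $r1=13 $r2=10 $r3=1
PC=1  bne  $r2, $r3, L7      | $r0=0 $r1=13 $r2=10 $r3=1  [TAKEN]
PC=2  xor  $r2, $r3, $r1     | $r0=0 $r1=13 $r2=12 $r3=1
PC=7  nor  $r1, $r2, $r3     | $r0=0 $r1=65522 $r2=12 $r3=1
PC=8  xor  $r1, $r2, $r1     | $r0=0 $r1=65534 $r2=12 $r3=1
PC=9  slt  $r3, $r2, $r1     | $r0=0 $r1=65534 $r2=12 $r3=1

12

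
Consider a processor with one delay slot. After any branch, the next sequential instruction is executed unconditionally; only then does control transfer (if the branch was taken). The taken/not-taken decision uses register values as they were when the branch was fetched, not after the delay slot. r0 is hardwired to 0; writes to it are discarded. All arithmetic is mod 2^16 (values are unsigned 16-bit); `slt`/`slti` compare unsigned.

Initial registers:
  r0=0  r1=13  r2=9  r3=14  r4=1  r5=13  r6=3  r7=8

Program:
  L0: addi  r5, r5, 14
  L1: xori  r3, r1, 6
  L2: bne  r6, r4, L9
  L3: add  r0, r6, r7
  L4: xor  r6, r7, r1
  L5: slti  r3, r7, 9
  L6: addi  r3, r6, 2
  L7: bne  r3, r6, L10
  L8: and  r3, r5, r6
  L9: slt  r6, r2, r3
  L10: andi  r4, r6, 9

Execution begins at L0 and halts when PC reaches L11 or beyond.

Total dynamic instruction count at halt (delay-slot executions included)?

6

PC=0  addi  r5, r5, 14       | r0=0 r1=13 r2=9 r3=14 r4=1 r5=27 r6=3 r7=8
PC=1  xori  r3, r1, 6        | r0=0 r1=13 r2=9 r3=11 r4=1 r5=27 r6=3 r7=8
PC=2  bne  r6, r4, L9        | r0=0 r1=13 r2=9 r3=11 r4=1 r5=27 r6=3 r7=8  [TAKEN]
PC=3  add  r0, r6, r7        | r0=0 r1=13 r2=9 r3=11 r4=1 r5=27 r6=3 r7=8
PC=9  slt  r6, r2, r3        | r0=0 r1=13 r2=9 r3=11 r4=1 r5=27 r6=1 r7=8
PC=10 andi  r4, r6, 9        | r0=0 r1=13 r2=9 r3=11 r4=1 r5=27 r6=1 r7=8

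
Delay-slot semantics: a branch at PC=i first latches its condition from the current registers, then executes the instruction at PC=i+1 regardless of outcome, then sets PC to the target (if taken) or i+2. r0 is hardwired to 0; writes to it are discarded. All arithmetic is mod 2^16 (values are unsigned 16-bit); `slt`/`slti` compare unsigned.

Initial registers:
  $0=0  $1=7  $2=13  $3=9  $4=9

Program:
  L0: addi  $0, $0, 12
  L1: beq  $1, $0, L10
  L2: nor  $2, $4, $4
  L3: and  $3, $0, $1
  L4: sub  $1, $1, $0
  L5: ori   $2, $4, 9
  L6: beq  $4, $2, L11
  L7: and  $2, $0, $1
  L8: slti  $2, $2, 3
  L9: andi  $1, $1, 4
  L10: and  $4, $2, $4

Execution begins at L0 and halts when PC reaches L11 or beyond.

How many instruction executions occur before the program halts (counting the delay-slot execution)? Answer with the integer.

[0] addi  $0, $0, 12  →  {$0:0, $1:7, $2:13, $3:9, $4:9}
[1] beq  $1, $0, L10  →  {$0:0, $1:7, $2:13, $3:9, $4:9}  ⟨branch fallthrough⟩
[2] nor  $2, $4, $4  →  {$0:0, $1:7, $2:65526, $3:9, $4:9}
[3] and  $3, $0, $1  →  {$0:0, $1:7, $2:65526, $3:0, $4:9}
[4] sub  $1, $1, $0  →  {$0:0, $1:7, $2:65526, $3:0, $4:9}
[5] ori   $2, $4, 9  →  {$0:0, $1:7, $2:9, $3:0, $4:9}
[6] beq  $4, $2, L11  →  {$0:0, $1:7, $2:9, $3:0, $4:9}  ⟨branch taken⟩
[7] and  $2, $0, $1  →  {$0:0, $1:7, $2:0, $3:0, $4:9}

8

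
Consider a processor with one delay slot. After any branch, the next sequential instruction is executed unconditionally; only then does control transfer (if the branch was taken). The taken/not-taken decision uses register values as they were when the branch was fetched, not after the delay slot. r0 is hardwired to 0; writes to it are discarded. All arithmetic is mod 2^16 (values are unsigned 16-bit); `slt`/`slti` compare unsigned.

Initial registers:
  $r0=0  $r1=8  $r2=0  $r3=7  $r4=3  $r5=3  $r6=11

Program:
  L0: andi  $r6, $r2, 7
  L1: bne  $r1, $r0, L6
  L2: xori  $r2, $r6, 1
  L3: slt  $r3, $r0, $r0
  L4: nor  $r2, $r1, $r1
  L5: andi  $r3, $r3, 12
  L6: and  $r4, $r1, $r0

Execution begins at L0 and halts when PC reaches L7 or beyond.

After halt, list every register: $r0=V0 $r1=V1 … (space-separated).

PC=0  andi  $r6, $r2, 7      | $r0=0 $r1=8 $r2=0 $r3=7 $r4=3 $r5=3 $r6=0
PC=1  bne  $r1, $r0, L6      | $r0=0 $r1=8 $r2=0 $r3=7 $r4=3 $r5=3 $r6=0  [TAKEN]
PC=2  xori  $r2, $r6, 1      | $r0=0 $r1=8 $r2=1 $r3=7 $r4=3 $r5=3 $r6=0
PC=6  and  $r4, $r1, $r0     | $r0=0 $r1=8 $r2=1 $r3=7 $r4=0 $r5=3 $r6=0

$r0=0 $r1=8 $r2=1 $r3=7 $r4=0 $r5=3 $r6=0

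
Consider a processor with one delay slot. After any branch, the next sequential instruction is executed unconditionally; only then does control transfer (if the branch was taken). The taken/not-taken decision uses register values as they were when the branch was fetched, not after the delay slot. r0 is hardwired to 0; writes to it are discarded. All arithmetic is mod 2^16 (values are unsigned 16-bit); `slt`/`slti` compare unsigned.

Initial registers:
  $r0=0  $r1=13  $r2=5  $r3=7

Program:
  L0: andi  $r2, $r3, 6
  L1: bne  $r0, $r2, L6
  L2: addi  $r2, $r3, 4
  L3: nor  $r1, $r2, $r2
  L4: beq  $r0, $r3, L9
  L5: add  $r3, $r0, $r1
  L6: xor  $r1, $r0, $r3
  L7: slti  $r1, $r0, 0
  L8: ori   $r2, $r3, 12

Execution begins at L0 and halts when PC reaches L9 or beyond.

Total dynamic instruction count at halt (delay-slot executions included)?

PC=0  andi  $r2, $r3, 6      | $r0=0 $r1=13 $r2=6 $r3=7
PC=1  bne  $r0, $r2, L6      | $r0=0 $r1=13 $r2=6 $r3=7  [TAKEN]
PC=2  addi  $r2, $r3, 4      | $r0=0 $r1=13 $r2=11 $r3=7
PC=6  xor  $r1, $r0, $r3     | $r0=0 $r1=7 $r2=11 $r3=7
PC=7  slti  $r1, $r0, 0      | $r0=0 $r1=0 $r2=11 $r3=7
PC=8  ori   $r2, $r3, 12     | $r0=0 $r1=0 $r2=15 $r3=7

6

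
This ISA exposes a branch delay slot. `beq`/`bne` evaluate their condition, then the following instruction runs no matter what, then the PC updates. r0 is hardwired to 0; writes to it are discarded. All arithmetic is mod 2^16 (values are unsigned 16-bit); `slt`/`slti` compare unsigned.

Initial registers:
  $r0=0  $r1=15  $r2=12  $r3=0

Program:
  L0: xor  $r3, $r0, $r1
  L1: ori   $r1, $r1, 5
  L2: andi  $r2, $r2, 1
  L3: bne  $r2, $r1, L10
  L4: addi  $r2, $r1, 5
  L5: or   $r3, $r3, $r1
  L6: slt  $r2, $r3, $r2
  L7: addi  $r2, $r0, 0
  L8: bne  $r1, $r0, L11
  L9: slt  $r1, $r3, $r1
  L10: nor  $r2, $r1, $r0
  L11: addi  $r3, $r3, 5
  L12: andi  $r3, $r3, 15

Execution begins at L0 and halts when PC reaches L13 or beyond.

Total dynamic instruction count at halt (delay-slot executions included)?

#0 xor  $r3, $r0, $r1 ; 0/15/12/15
#1 ori   $r1, $r1, 5 ; 0/15/12/15
#2 andi  $r2, $r2, 1 ; 0/15/0/15
#3 bne  $r2, $r1, L10 ; 0/15/0/15 ; →target
#4 addi  $r2, $r1, 5 ; 0/15/20/15
#10 nor  $r2, $r1, $r0 ; 0/15/65520/15
#11 addi  $r3, $r3, 5 ; 0/15/65520/20
#12 andi  $r3, $r3, 15 ; 0/15/65520/4

8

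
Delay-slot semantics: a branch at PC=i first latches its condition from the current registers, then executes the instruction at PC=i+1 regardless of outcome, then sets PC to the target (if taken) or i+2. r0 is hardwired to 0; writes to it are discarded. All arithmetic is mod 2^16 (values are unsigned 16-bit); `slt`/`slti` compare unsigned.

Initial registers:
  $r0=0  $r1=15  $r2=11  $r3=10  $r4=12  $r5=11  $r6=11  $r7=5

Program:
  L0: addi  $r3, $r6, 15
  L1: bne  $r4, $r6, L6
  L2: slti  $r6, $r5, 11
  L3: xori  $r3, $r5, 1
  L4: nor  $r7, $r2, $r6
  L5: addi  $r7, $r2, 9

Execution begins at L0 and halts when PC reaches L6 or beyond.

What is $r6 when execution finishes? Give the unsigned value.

PC=0  addi  $r3, $r6, 15     | $r0=0 $r1=15 $r2=11 $r3=26 $r4=12 $r5=11 $r6=11 $r7=5
PC=1  bne  $r4, $r6, L6      | $r0=0 $r1=15 $r2=11 $r3=26 $r4=12 $r5=11 $r6=11 $r7=5  [TAKEN]
PC=2  slti  $r6, $r5, 11     | $r0=0 $r1=15 $r2=11 $r3=26 $r4=12 $r5=11 $r6=0 $r7=5

0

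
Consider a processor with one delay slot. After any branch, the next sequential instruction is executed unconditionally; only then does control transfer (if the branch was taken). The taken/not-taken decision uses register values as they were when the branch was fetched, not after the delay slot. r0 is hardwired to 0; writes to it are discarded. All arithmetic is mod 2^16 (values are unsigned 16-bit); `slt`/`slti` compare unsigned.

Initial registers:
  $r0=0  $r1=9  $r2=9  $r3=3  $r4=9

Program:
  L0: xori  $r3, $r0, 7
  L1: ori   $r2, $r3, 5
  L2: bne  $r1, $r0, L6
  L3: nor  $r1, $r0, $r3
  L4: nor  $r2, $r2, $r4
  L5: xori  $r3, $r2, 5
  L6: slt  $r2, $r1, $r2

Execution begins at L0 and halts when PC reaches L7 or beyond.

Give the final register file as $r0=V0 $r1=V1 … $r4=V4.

$r0=0 $r1=65528 $r2=0 $r3=7 $r4=9

PC=0  xori  $r3, $r0, 7      | $r0=0 $r1=9 $r2=9 $r3=7 $r4=9
PC=1  ori   $r2, $r3, 5      | $r0=0 $r1=9 $r2=7 $r3=7 $r4=9
PC=2  bne  $r1, $r0, L6      | $r0=0 $r1=9 $r2=7 $r3=7 $r4=9  [TAKEN]
PC=3  nor  $r1, $r0, $r3     | $r0=0 $r1=65528 $r2=7 $r3=7 $r4=9
PC=6  slt  $r2, $r1, $r2     | $r0=0 $r1=65528 $r2=0 $r3=7 $r4=9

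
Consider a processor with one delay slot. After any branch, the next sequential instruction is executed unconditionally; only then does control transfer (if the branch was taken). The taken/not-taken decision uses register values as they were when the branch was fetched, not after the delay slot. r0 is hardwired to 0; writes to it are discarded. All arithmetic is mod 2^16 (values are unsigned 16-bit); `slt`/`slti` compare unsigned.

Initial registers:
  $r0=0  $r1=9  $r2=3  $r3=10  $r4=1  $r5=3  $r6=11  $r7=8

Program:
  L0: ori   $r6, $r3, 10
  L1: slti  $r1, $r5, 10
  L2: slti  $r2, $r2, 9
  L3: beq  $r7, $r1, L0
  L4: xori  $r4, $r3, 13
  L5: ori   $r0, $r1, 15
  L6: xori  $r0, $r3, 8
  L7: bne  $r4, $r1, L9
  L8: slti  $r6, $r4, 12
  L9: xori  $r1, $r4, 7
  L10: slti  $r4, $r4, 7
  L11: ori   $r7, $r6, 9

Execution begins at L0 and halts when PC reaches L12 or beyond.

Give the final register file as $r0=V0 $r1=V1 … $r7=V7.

$r0=0 $r1=0 $r2=1 $r3=10 $r4=0 $r5=3 $r6=1 $r7=9

  step pc=0: ori   $r6, $r3, 10  regs=(0,9,3,10,1,3,10,8)
  step pc=1: slti  $r1, $r5, 10  regs=(0,1,3,10,1,3,10,8)
  step pc=2: slti  $r2, $r2, 9  regs=(0,1,1,10,1,3,10,8)
  step pc=3: beq  $r7, $r1, L0  cond=F  regs=(0,1,1,10,1,3,10,8)
  step pc=4: xori  $r4, $r3, 13  regs=(0,1,1,10,7,3,10,8)
  step pc=5: ori   $r0, $r1, 15  regs=(0,1,1,10,7,3,10,8)
  step pc=6: xori  $r0, $r3, 8  regs=(0,1,1,10,7,3,10,8)
  step pc=7: bne  $r4, $r1, L9  cond=T  regs=(0,1,1,10,7,3,10,8)
  step pc=8: slti  $r6, $r4, 12  regs=(0,1,1,10,7,3,1,8)
  step pc=9: xori  $r1, $r4, 7  regs=(0,0,1,10,7,3,1,8)
  step pc=10: slti  $r4, $r4, 7  regs=(0,0,1,10,0,3,1,8)
  step pc=11: ori   $r7, $r6, 9  regs=(0,0,1,10,0,3,1,9)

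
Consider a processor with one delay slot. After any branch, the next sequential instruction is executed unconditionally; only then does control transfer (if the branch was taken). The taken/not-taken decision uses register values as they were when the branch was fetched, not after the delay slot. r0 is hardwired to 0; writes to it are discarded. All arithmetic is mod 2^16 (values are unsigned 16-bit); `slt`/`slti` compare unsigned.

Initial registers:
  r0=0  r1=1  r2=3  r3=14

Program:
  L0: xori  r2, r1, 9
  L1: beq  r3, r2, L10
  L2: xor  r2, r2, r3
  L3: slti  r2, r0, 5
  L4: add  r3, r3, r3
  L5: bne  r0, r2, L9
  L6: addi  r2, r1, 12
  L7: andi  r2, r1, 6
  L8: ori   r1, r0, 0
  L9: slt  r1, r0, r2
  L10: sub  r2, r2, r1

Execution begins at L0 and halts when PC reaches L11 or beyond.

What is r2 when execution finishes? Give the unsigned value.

12

PC=0  xori  r2, r1, 9        | r0=0 r1=1 r2=8 r3=14
PC=1  beq  r3, r2, L10       | r0=0 r1=1 r2=8 r3=14  [not taken]
PC=2  xor  r2, r2, r3        | r0=0 r1=1 r2=6 r3=14
PC=3  slti  r2, r0, 5        | r0=0 r1=1 r2=1 r3=14
PC=4  add  r3, r3, r3        | r0=0 r1=1 r2=1 r3=28
PC=5  bne  r0, r2, L9        | r0=0 r1=1 r2=1 r3=28  [TAKEN]
PC=6  addi  r2, r1, 12       | r0=0 r1=1 r2=13 r3=28
PC=9  slt  r1, r0, r2        | r0=0 r1=1 r2=13 r3=28
PC=10 sub  r2, r2, r1        | r0=0 r1=1 r2=12 r3=28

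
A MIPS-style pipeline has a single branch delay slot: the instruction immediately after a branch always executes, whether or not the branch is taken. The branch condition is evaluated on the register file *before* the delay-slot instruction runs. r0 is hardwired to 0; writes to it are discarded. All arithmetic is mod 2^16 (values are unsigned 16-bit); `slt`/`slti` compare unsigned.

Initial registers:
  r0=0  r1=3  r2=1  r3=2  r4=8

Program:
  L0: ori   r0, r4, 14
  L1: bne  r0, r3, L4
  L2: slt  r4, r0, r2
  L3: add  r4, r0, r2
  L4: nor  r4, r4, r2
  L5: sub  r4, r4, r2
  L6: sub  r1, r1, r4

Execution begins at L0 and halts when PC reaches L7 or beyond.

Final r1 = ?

6

  step pc=0: ori   r0, r4, 14  regs=(0,3,1,2,8)
  step pc=1: bne  r0, r3, L4  cond=T  regs=(0,3,1,2,8)
  step pc=2: slt  r4, r0, r2  regs=(0,3,1,2,1)
  step pc=4: nor  r4, r4, r2  regs=(0,3,1,2,65534)
  step pc=5: sub  r4, r4, r2  regs=(0,3,1,2,65533)
  step pc=6: sub  r1, r1, r4  regs=(0,6,1,2,65533)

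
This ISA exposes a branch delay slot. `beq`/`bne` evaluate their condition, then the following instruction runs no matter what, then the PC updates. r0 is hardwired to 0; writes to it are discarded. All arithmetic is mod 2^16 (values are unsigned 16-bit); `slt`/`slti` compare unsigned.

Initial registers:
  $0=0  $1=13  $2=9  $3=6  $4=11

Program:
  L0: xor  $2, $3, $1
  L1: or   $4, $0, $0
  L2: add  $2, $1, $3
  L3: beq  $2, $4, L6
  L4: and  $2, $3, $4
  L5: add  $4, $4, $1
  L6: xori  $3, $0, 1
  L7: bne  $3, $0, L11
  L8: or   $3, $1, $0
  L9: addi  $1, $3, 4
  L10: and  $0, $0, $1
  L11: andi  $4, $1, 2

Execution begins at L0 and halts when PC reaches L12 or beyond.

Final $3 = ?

13

#0 xor  $2, $3, $1 ; 0/13/11/6/11
#1 or   $4, $0, $0 ; 0/13/11/6/0
#2 add  $2, $1, $3 ; 0/13/19/6/0
#3 beq  $2, $4, L6 ; 0/13/19/6/0 ; →fallthru
#4 and  $2, $3, $4 ; 0/13/0/6/0
#5 add  $4, $4, $1 ; 0/13/0/6/13
#6 xori  $3, $0, 1 ; 0/13/0/1/13
#7 bne  $3, $0, L11 ; 0/13/0/1/13 ; →target
#8 or   $3, $1, $0 ; 0/13/0/13/13
#11 andi  $4, $1, 2 ; 0/13/0/13/0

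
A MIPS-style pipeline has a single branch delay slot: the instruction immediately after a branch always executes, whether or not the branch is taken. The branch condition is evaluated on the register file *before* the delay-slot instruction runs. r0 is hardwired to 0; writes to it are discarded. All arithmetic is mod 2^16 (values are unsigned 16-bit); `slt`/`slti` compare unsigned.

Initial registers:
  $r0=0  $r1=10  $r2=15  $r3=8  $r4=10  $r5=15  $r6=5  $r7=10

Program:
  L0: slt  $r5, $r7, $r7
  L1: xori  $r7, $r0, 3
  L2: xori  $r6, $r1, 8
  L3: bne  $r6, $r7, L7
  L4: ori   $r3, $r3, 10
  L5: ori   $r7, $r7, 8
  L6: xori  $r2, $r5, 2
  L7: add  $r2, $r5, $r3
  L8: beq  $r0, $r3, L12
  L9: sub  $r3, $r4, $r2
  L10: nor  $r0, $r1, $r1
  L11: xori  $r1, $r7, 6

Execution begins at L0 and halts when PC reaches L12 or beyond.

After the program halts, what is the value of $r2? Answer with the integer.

10

PC=0  slt  $r5, $r7, $r7     | $r0=0 $r1=10 $r2=15 $r3=8 $r4=10 $r5=0 $r6=5 $r7=10
PC=1  xori  $r7, $r0, 3      | $r0=0 $r1=10 $r2=15 $r3=8 $r4=10 $r5=0 $r6=5 $r7=3
PC=2  xori  $r6, $r1, 8      | $r0=0 $r1=10 $r2=15 $r3=8 $r4=10 $r5=0 $r6=2 $r7=3
PC=3  bne  $r6, $r7, L7      | $r0=0 $r1=10 $r2=15 $r3=8 $r4=10 $r5=0 $r6=2 $r7=3  [TAKEN]
PC=4  ori   $r3, $r3, 10     | $r0=0 $r1=10 $r2=15 $r3=10 $r4=10 $r5=0 $r6=2 $r7=3
PC=7  add  $r2, $r5, $r3     | $r0=0 $r1=10 $r2=10 $r3=10 $r4=10 $r5=0 $r6=2 $r7=3
PC=8  beq  $r0, $r3, L12     | $r0=0 $r1=10 $r2=10 $r3=10 $r4=10 $r5=0 $r6=2 $r7=3  [not taken]
PC=9  sub  $r3, $r4, $r2     | $r0=0 $r1=10 $r2=10 $r3=0 $r4=10 $r5=0 $r6=2 $r7=3
PC=10 nor  $r0, $r1, $r1     | $r0=0 $r1=10 $r2=10 $r3=0 $r4=10 $r5=0 $r6=2 $r7=3
PC=11 xori  $r1, $r7, 6      | $r0=0 $r1=5 $r2=10 $r3=0 $r4=10 $r5=0 $r6=2 $r7=3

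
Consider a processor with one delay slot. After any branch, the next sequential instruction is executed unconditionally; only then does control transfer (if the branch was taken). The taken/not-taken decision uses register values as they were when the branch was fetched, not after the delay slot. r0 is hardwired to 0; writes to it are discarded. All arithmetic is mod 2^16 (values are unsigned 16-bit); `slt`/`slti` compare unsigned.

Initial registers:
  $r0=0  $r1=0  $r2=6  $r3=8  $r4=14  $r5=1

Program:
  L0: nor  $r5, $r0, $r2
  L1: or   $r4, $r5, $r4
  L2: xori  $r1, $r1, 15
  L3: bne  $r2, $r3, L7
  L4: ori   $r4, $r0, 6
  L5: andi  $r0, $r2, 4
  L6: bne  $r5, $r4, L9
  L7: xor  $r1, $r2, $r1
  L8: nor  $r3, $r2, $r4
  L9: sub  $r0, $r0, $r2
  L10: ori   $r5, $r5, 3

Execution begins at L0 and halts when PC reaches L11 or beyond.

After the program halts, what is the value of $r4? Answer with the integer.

#0 nor  $r5, $r0, $r2 ; 0/0/6/8/14/65529
#1 or   $r4, $r5, $r4 ; 0/0/6/8/65535/65529
#2 xori  $r1, $r1, 15 ; 0/15/6/8/65535/65529
#3 bne  $r2, $r3, L7 ; 0/15/6/8/65535/65529 ; →target
#4 ori   $r4, $r0, 6 ; 0/15/6/8/6/65529
#7 xor  $r1, $r2, $r1 ; 0/9/6/8/6/65529
#8 nor  $r3, $r2, $r4 ; 0/9/6/65529/6/65529
#9 sub  $r0, $r0, $r2 ; 0/9/6/65529/6/65529
#10 ori   $r5, $r5, 3 ; 0/9/6/65529/6/65531

6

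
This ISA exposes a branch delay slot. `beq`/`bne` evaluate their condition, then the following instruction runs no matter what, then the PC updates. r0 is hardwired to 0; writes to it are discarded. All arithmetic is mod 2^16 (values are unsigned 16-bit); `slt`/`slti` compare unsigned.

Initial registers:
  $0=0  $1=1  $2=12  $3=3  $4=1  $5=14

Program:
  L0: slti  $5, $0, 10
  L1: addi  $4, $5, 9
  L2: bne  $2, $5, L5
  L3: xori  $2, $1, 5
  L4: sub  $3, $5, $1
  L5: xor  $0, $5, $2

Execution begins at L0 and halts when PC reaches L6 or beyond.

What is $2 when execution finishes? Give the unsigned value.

[0] slti  $5, $0, 10  →  {$0:0, $1:1, $2:12, $3:3, $4:1, $5:1}
[1] addi  $4, $5, 9  →  {$0:0, $1:1, $2:12, $3:3, $4:10, $5:1}
[2] bne  $2, $5, L5  →  {$0:0, $1:1, $2:12, $3:3, $4:10, $5:1}  ⟨branch taken⟩
[3] xori  $2, $1, 5  →  {$0:0, $1:1, $2:4, $3:3, $4:10, $5:1}
[5] xor  $0, $5, $2  →  {$0:0, $1:1, $2:4, $3:3, $4:10, $5:1}

4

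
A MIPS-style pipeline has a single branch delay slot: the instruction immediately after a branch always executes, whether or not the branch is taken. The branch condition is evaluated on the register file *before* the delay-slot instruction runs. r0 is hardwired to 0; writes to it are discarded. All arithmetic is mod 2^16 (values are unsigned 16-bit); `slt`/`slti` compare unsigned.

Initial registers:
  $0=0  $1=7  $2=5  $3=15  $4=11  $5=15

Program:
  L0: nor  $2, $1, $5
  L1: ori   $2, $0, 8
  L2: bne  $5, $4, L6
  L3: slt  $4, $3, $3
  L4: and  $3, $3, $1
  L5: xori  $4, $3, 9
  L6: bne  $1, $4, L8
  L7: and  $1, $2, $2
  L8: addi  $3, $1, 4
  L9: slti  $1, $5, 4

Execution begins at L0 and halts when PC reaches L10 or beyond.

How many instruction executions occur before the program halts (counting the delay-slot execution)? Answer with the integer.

  step pc=0: nor  $2, $1, $5  regs=(0,7,65520,15,11,15)
  step pc=1: ori   $2, $0, 8  regs=(0,7,8,15,11,15)
  step pc=2: bne  $5, $4, L6  cond=T  regs=(0,7,8,15,11,15)
  step pc=3: slt  $4, $3, $3  regs=(0,7,8,15,0,15)
  step pc=6: bne  $1, $4, L8  cond=T  regs=(0,7,8,15,0,15)
  step pc=7: and  $1, $2, $2  regs=(0,8,8,15,0,15)
  step pc=8: addi  $3, $1, 4  regs=(0,8,8,12,0,15)
  step pc=9: slti  $1, $5, 4  regs=(0,0,8,12,0,15)

8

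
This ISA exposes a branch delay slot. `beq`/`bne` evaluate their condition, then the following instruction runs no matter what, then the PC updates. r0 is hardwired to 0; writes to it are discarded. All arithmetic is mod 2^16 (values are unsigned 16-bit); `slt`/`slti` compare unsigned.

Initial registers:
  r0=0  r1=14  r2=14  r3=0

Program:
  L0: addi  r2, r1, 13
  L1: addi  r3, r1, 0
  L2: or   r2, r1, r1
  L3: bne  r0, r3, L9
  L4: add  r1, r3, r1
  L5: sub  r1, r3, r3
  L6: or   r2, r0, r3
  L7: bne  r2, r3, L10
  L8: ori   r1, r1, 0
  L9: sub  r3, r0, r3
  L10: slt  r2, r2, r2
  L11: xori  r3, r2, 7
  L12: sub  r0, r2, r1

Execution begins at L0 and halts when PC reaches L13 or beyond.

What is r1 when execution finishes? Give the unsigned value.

28

[0] addi  r2, r1, 13  →  {r0:0, r1:14, r2:27, r3:0}
[1] addi  r3, r1, 0  →  {r0:0, r1:14, r2:27, r3:14}
[2] or   r2, r1, r1  →  {r0:0, r1:14, r2:14, r3:14}
[3] bne  r0, r3, L9  →  {r0:0, r1:14, r2:14, r3:14}  ⟨branch taken⟩
[4] add  r1, r3, r1  →  {r0:0, r1:28, r2:14, r3:14}
[9] sub  r3, r0, r3  →  {r0:0, r1:28, r2:14, r3:65522}
[10] slt  r2, r2, r2  →  {r0:0, r1:28, r2:0, r3:65522}
[11] xori  r3, r2, 7  →  {r0:0, r1:28, r2:0, r3:7}
[12] sub  r0, r2, r1  →  {r0:0, r1:28, r2:0, r3:7}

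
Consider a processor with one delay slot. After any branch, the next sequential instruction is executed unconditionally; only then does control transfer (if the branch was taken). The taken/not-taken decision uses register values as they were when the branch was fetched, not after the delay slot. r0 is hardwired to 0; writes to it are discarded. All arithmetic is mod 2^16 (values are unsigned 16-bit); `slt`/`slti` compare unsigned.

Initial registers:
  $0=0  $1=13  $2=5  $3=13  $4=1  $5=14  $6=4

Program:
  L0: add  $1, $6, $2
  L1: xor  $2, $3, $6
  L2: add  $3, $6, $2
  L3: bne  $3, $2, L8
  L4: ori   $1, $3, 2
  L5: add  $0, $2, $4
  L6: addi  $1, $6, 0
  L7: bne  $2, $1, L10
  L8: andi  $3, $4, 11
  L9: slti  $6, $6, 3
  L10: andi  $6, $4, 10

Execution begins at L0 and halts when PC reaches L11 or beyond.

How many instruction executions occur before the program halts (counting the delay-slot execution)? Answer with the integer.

8

PC=0  add  $1, $6, $2        | $0=0 $1=9 $2=5 $3=13 $4=1 $5=14 $6=4
PC=1  xor  $2, $3, $6        | $0=0 $1=9 $2=9 $3=13 $4=1 $5=14 $6=4
PC=2  add  $3, $6, $2        | $0=0 $1=9 $2=9 $3=13 $4=1 $5=14 $6=4
PC=3  bne  $3, $2, L8        | $0=0 $1=9 $2=9 $3=13 $4=1 $5=14 $6=4  [TAKEN]
PC=4  ori   $1, $3, 2        | $0=0 $1=15 $2=9 $3=13 $4=1 $5=14 $6=4
PC=8  andi  $3, $4, 11       | $0=0 $1=15 $2=9 $3=1 $4=1 $5=14 $6=4
PC=9  slti  $6, $6, 3        | $0=0 $1=15 $2=9 $3=1 $4=1 $5=14 $6=0
PC=10 andi  $6, $4, 10       | $0=0 $1=15 $2=9 $3=1 $4=1 $5=14 $6=0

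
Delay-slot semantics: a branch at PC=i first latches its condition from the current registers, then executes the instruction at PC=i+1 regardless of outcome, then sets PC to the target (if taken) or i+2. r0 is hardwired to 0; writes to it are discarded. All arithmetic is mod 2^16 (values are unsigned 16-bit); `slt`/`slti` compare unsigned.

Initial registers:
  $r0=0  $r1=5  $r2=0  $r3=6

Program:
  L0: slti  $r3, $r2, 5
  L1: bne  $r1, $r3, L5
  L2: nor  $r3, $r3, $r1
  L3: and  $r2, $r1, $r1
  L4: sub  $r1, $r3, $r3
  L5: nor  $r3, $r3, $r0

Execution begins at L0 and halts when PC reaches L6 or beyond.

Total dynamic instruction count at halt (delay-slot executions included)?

4

  step pc=0: slti  $r3, $r2, 5  regs=(0,5,0,1)
  step pc=1: bne  $r1, $r3, L5  cond=T  regs=(0,5,0,1)
  step pc=2: nor  $r3, $r3, $r1  regs=(0,5,0,65530)
  step pc=5: nor  $r3, $r3, $r0  regs=(0,5,0,5)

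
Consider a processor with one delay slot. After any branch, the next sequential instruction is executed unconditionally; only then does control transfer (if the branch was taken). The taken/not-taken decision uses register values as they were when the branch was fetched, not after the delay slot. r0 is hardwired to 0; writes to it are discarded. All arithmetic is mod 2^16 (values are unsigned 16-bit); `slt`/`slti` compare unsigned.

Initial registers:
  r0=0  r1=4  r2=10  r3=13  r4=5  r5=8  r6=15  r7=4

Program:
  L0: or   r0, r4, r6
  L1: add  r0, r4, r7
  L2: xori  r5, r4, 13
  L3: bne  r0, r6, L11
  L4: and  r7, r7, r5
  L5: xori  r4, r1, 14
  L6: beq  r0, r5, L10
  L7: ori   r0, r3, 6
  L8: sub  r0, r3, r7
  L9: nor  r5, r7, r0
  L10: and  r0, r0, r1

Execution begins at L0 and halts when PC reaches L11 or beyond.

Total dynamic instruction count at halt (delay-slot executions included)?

5

PC=0  or   r0, r4, r6        | r0=0 r1=4 r2=10 r3=13 r4=5 r5=8 r6=15 r7=4
PC=1  add  r0, r4, r7        | r0=0 r1=4 r2=10 r3=13 r4=5 r5=8 r6=15 r7=4
PC=2  xori  r5, r4, 13       | r0=0 r1=4 r2=10 r3=13 r4=5 r5=8 r6=15 r7=4
PC=3  bne  r0, r6, L11       | r0=0 r1=4 r2=10 r3=13 r4=5 r5=8 r6=15 r7=4  [TAKEN]
PC=4  and  r7, r7, r5        | r0=0 r1=4 r2=10 r3=13 r4=5 r5=8 r6=15 r7=0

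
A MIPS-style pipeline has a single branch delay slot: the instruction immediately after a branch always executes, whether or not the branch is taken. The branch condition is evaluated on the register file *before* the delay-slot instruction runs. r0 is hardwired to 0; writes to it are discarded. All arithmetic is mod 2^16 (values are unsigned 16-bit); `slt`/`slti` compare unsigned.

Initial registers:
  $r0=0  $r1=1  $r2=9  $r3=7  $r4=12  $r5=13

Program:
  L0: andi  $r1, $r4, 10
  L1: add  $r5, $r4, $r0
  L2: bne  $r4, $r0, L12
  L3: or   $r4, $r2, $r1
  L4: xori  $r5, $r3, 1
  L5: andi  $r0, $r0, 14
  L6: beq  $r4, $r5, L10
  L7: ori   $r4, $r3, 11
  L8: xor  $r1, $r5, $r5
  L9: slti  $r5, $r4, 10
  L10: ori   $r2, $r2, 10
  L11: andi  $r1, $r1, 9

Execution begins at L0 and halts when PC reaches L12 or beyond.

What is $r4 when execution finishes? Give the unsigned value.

9

#0 andi  $r1, $r4, 10 ; 0/8/9/7/12/13
#1 add  $r5, $r4, $r0 ; 0/8/9/7/12/12
#2 bne  $r4, $r0, L12 ; 0/8/9/7/12/12 ; →target
#3 or   $r4, $r2, $r1 ; 0/8/9/7/9/12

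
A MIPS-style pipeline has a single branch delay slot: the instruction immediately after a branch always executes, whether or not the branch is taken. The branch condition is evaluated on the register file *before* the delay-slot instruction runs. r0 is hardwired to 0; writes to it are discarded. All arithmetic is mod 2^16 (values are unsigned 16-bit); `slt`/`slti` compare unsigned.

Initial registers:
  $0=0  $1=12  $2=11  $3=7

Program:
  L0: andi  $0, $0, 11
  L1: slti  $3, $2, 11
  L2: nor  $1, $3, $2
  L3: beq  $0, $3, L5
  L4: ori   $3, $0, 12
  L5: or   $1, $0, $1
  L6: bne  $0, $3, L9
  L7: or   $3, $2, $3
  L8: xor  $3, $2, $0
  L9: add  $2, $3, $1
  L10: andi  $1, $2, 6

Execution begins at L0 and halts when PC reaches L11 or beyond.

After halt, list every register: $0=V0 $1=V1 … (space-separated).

[0] andi  $0, $0, 11  →  {$0:0, $1:12, $2:11, $3:7}
[1] slti  $3, $2, 11  →  {$0:0, $1:12, $2:11, $3:0}
[2] nor  $1, $3, $2  →  {$0:0, $1:65524, $2:11, $3:0}
[3] beq  $0, $3, L5  →  {$0:0, $1:65524, $2:11, $3:0}  ⟨branch taken⟩
[4] ori   $3, $0, 12  →  {$0:0, $1:65524, $2:11, $3:12}
[5] or   $1, $0, $1  →  {$0:0, $1:65524, $2:11, $3:12}
[6] bne  $0, $3, L9  →  {$0:0, $1:65524, $2:11, $3:12}  ⟨branch taken⟩
[7] or   $3, $2, $3  →  {$0:0, $1:65524, $2:11, $3:15}
[9] add  $2, $3, $1  →  {$0:0, $1:65524, $2:3, $3:15}
[10] andi  $1, $2, 6  →  {$0:0, $1:2, $2:3, $3:15}

$0=0 $1=2 $2=3 $3=15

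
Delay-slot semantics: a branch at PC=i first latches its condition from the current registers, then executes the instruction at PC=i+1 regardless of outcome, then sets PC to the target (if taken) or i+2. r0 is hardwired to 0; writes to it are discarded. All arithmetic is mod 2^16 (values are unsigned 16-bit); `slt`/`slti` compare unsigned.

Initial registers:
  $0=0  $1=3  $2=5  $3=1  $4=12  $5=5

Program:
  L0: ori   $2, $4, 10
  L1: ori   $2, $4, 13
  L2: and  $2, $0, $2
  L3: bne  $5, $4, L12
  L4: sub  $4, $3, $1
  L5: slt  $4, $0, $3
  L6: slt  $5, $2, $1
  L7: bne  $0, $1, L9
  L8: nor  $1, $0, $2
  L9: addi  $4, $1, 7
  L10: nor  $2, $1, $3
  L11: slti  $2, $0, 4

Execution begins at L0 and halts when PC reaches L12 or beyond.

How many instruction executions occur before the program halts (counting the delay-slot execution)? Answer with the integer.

  step pc=0: ori   $2, $4, 10  regs=(0,3,14,1,12,5)
  step pc=1: ori   $2, $4, 13  regs=(0,3,13,1,12,5)
  step pc=2: and  $2, $0, $2  regs=(0,3,0,1,12,5)
  step pc=3: bne  $5, $4, L12  cond=T  regs=(0,3,0,1,12,5)
  step pc=4: sub  $4, $3, $1  regs=(0,3,0,1,65534,5)

5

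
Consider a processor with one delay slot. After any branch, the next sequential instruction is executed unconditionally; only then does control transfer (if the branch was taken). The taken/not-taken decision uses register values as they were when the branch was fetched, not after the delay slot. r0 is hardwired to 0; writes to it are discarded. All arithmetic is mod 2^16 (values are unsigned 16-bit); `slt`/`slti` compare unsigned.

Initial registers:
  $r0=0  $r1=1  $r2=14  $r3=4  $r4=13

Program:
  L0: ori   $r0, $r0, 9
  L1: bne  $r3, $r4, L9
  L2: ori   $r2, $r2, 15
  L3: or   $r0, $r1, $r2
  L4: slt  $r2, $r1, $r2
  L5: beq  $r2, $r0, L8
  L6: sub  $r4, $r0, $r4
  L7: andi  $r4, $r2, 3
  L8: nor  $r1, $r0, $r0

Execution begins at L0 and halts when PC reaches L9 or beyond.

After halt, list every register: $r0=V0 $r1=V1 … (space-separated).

PC=0  ori   $r0, $r0, 9      | $r0=0 $r1=1 $r2=14 $r3=4 $r4=13
PC=1  bne  $r3, $r4, L9      | $r0=0 $r1=1 $r2=14 $r3=4 $r4=13  [TAKEN]
PC=2  ori   $r2, $r2, 15     | $r0=0 $r1=1 $r2=15 $r3=4 $r4=13

$r0=0 $r1=1 $r2=15 $r3=4 $r4=13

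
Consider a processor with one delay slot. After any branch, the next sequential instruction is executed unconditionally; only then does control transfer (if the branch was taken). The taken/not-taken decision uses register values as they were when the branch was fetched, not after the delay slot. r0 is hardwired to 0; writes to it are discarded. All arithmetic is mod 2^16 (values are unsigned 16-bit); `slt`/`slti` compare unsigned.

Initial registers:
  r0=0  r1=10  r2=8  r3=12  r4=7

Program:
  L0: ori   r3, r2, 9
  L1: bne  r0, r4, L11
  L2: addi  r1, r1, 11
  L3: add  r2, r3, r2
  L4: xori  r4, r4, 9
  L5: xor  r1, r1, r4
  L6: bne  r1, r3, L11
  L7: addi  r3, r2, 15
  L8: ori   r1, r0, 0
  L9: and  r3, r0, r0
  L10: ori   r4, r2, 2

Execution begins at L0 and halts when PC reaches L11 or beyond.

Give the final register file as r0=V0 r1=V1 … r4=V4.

r0=0 r1=21 r2=8 r3=9 r4=7

PC=0  ori   r3, r2, 9        | r0=0 r1=10 r2=8 r3=9 r4=7
PC=1  bne  r0, r4, L11       | r0=0 r1=10 r2=8 r3=9 r4=7  [TAKEN]
PC=2  addi  r1, r1, 11       | r0=0 r1=21 r2=8 r3=9 r4=7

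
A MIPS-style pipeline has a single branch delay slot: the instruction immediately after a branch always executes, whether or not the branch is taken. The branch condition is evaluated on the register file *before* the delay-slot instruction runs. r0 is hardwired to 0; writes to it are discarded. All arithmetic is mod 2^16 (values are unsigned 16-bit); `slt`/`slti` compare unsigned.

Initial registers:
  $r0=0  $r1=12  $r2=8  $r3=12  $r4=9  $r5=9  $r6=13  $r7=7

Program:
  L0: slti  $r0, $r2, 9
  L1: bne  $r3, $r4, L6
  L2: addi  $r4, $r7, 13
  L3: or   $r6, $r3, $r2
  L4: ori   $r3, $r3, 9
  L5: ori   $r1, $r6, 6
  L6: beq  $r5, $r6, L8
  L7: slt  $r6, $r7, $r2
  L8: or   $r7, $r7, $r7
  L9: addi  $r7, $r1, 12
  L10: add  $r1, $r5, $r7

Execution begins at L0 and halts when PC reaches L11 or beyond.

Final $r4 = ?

PC=0  slti  $r0, $r2, 9      | $r0=0 $r1=12 $r2=8 $r3=12 $r4=9 $r5=9 $r6=13 $r7=7
PC=1  bne  $r3, $r4, L6      | $r0=0 $r1=12 $r2=8 $r3=12 $r4=9 $r5=9 $r6=13 $r7=7  [TAKEN]
PC=2  addi  $r4, $r7, 13     | $r0=0 $r1=12 $r2=8 $r3=12 $r4=20 $r5=9 $r6=13 $r7=7
PC=6  beq  $r5, $r6, L8      | $r0=0 $r1=12 $r2=8 $r3=12 $r4=20 $r5=9 $r6=13 $r7=7  [not taken]
PC=7  slt  $r6, $r7, $r2     | $r0=0 $r1=12 $r2=8 $r3=12 $r4=20 $r5=9 $r6=1 $r7=7
PC=8  or   $r7, $r7, $r7     | $r0=0 $r1=12 $r2=8 $r3=12 $r4=20 $r5=9 $r6=1 $r7=7
PC=9  addi  $r7, $r1, 12     | $r0=0 $r1=12 $r2=8 $r3=12 $r4=20 $r5=9 $r6=1 $r7=24
PC=10 add  $r1, $r5, $r7     | $r0=0 $r1=33 $r2=8 $r3=12 $r4=20 $r5=9 $r6=1 $r7=24

20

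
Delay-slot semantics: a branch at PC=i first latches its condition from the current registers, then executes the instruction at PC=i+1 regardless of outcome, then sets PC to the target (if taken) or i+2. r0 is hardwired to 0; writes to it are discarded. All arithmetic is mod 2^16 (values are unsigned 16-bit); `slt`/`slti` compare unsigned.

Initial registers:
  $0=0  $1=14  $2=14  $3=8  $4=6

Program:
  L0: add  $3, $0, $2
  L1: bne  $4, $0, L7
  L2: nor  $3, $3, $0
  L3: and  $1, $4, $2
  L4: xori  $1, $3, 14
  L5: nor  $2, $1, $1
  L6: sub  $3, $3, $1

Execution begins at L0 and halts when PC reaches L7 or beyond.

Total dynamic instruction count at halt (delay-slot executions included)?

3

PC=0  add  $3, $0, $2        | $0=0 $1=14 $2=14 $3=14 $4=6
PC=1  bne  $4, $0, L7        | $0=0 $1=14 $2=14 $3=14 $4=6  [TAKEN]
PC=2  nor  $3, $3, $0        | $0=0 $1=14 $2=14 $3=65521 $4=6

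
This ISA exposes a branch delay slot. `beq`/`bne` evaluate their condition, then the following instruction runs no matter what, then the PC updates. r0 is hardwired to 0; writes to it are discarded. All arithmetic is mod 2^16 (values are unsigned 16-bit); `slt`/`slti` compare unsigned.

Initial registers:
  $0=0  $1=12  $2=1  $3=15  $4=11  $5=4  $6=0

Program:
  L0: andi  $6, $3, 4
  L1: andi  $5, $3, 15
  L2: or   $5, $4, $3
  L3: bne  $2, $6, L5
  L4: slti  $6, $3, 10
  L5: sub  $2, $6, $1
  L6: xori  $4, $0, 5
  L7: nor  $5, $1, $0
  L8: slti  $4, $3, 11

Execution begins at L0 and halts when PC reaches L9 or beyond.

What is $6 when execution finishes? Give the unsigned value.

0

[0] andi  $6, $3, 4  →  {$0:0, $1:12, $2:1, $3:15, $4:11, $5:4, $6:4}
[1] andi  $5, $3, 15  →  {$0:0, $1:12, $2:1, $3:15, $4:11, $5:15, $6:4}
[2] or   $5, $4, $3  →  {$0:0, $1:12, $2:1, $3:15, $4:11, $5:15, $6:4}
[3] bne  $2, $6, L5  →  {$0:0, $1:12, $2:1, $3:15, $4:11, $5:15, $6:4}  ⟨branch taken⟩
[4] slti  $6, $3, 10  →  {$0:0, $1:12, $2:1, $3:15, $4:11, $5:15, $6:0}
[5] sub  $2, $6, $1  →  {$0:0, $1:12, $2:65524, $3:15, $4:11, $5:15, $6:0}
[6] xori  $4, $0, 5  →  {$0:0, $1:12, $2:65524, $3:15, $4:5, $5:15, $6:0}
[7] nor  $5, $1, $0  →  {$0:0, $1:12, $2:65524, $3:15, $4:5, $5:65523, $6:0}
[8] slti  $4, $3, 11  →  {$0:0, $1:12, $2:65524, $3:15, $4:0, $5:65523, $6:0}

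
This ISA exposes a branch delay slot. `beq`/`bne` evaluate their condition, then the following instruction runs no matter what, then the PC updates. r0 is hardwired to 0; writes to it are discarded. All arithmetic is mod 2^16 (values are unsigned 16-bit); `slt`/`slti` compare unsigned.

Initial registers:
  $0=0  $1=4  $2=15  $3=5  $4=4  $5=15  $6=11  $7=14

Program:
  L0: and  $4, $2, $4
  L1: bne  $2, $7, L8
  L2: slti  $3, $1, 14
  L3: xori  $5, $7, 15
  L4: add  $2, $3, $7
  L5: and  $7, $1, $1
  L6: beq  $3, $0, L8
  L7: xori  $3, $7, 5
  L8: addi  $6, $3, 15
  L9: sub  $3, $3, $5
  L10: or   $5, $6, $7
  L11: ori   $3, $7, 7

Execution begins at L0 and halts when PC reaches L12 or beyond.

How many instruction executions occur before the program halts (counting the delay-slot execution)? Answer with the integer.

7

  step pc=0: and  $4, $2, $4  regs=(0,4,15,5,4,15,11,14)
  step pc=1: bne  $2, $7, L8  cond=T  regs=(0,4,15,5,4,15,11,14)
  step pc=2: slti  $3, $1, 14  regs=(0,4,15,1,4,15,11,14)
  step pc=8: addi  $6, $3, 15  regs=(0,4,15,1,4,15,16,14)
  step pc=9: sub  $3, $3, $5  regs=(0,4,15,65522,4,15,16,14)
  step pc=10: or   $5, $6, $7  regs=(0,4,15,65522,4,30,16,14)
  step pc=11: ori   $3, $7, 7  regs=(0,4,15,15,4,30,16,14)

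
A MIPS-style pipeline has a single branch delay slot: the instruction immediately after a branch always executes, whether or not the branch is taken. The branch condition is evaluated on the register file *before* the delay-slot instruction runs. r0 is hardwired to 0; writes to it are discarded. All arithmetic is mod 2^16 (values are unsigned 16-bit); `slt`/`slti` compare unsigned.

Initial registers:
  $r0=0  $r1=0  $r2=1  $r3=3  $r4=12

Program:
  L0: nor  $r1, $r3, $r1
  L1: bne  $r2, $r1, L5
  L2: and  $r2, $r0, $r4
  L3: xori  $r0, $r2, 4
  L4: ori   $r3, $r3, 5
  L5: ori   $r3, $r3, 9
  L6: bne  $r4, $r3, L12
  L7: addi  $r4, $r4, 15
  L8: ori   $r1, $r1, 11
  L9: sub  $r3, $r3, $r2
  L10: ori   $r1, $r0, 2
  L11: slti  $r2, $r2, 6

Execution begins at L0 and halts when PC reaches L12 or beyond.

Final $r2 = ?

[0] nor  $r1, $r3, $r1  →  {$r0:0, $r1:65532, $r2:1, $r3:3, $r4:12}
[1] bne  $r2, $r1, L5  →  {$r0:0, $r1:65532, $r2:1, $r3:3, $r4:12}  ⟨branch taken⟩
[2] and  $r2, $r0, $r4  →  {$r0:0, $r1:65532, $r2:0, $r3:3, $r4:12}
[5] ori   $r3, $r3, 9  →  {$r0:0, $r1:65532, $r2:0, $r3:11, $r4:12}
[6] bne  $r4, $r3, L12  →  {$r0:0, $r1:65532, $r2:0, $r3:11, $r4:12}  ⟨branch taken⟩
[7] addi  $r4, $r4, 15  →  {$r0:0, $r1:65532, $r2:0, $r3:11, $r4:27}

0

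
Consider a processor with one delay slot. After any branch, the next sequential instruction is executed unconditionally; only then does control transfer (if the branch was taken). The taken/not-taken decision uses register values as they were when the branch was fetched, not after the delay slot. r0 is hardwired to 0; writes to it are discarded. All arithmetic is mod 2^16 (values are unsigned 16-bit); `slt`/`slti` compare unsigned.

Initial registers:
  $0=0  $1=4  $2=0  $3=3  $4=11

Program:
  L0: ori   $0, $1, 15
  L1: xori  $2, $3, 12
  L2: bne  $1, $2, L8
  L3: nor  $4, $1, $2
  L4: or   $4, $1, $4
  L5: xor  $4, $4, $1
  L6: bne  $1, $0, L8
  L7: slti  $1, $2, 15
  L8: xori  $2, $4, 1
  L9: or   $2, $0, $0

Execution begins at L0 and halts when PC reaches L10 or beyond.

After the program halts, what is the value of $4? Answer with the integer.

65520

PC=0  ori   $0, $1, 15       | $0=0 $1=4 $2=0 $3=3 $4=11
PC=1  xori  $2, $3, 12       | $0=0 $1=4 $2=15 $3=3 $4=11
PC=2  bne  $1, $2, L8        | $0=0 $1=4 $2=15 $3=3 $4=11  [TAKEN]
PC=3  nor  $4, $1, $2        | $0=0 $1=4 $2=15 $3=3 $4=65520
PC=8  xori  $2, $4, 1        | $0=0 $1=4 $2=65521 $3=3 $4=65520
PC=9  or   $2, $0, $0        | $0=0 $1=4 $2=0 $3=3 $4=65520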